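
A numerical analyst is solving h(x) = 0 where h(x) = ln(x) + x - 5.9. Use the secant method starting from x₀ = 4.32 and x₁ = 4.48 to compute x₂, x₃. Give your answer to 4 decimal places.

h(4.32) = -0.116745, h(4.48) = 0.079623
x₂ = 4.480000 − 0.079623·(4.480000 − 4.320000) / (0.079623 − (-0.116745)) = 4.480000 − (0.012740)/(0.196368) = 4.415123
h(4.415123) = 0.000159
x₃ = 4.415123 − 0.000159·(4.415123 − 4.480000) / (0.000159 − 0.079623) = 4.415123 − (-0.000010)/(-0.079464) = 4.414993

4.4151, 4.4150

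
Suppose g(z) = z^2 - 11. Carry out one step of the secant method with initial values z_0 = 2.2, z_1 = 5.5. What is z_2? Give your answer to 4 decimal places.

3.0000

g(2.2) = -6.160000, g(5.5) = 19.250000
z_2 = 5.500000 − 19.250000·(5.500000 − 2.200000) / (19.250000 − (-6.160000)) = 5.500000 − (63.525000)/(25.410000) = 3.000000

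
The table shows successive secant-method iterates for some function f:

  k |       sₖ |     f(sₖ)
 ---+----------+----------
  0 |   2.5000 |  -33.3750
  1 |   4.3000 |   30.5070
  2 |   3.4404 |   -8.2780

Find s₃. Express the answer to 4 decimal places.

3.6239

s₃ = 3.4404 − (-8.2780)·(3.4404 − 4.3000) / (-8.2780 − 30.5070)
   = 3.4404 − (7.115769)/(-38.785000) = 3.623867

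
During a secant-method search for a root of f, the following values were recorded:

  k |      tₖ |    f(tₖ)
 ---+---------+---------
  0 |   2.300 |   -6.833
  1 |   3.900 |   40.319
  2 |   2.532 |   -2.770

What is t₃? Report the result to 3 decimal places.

t₃ = 2.532 − (-2.770)·(2.532 − 3.900) / (-2.770 − 40.319)
   = 2.532 − (3.78936)/(-43.08900) = 2.61994

2.620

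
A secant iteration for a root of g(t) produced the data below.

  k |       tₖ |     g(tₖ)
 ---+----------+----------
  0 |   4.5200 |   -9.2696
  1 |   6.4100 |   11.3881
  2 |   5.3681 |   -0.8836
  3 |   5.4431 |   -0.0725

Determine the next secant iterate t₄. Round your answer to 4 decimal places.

5.4498

t₄ = 5.4431 − (-0.0725)·(5.4431 − 5.3681) / (-0.0725 − (-0.8836))
   = 5.4431 − (-0.005438)/(0.811100) = 5.449804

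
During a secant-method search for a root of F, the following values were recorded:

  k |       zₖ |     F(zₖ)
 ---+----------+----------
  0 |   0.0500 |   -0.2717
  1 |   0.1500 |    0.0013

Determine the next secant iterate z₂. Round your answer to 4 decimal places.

z₂ = 0.1500 − 0.0013·(0.1500 − 0.0500) / (0.0013 − (-0.2717))
   = 0.1500 − (0.000130)/(0.273000) = 0.149524

0.1495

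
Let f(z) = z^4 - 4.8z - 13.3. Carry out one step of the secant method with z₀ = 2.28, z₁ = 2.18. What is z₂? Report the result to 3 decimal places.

2.210

f(2.28) = 2.77936, f(2.18) = -1.17869
z₂ = 2.18000 − (-1.17869)·(2.18000 − 2.28000) / (-1.17869 − 2.77936) = 2.18000 − (0.11787)/(-3.95806) = 2.20978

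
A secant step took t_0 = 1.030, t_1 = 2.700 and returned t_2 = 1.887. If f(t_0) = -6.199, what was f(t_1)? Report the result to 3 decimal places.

5.881

The secant line through (1.030, -6.199) and (2.700, f(t_1)) crosses zero at t_2 = 1.887.
So (1.030, -6.199), (2.700, f(t_1)), (1.887, 0) are collinear:
f(t_1) = -6.199 · (2.700 − 1.887) / (1.030 − 1.887) = -6.199 · (0.81300)/(-0.85700) = 5.88073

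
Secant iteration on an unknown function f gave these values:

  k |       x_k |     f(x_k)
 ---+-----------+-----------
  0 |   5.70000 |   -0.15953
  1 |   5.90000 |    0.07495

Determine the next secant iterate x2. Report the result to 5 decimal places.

5.83607

x2 = 5.90000 − 0.07495·(5.90000 − 5.70000) / (0.07495 − (-0.15953))
   = 5.90000 − (0.0149900)/(0.2344800) = 5.8360713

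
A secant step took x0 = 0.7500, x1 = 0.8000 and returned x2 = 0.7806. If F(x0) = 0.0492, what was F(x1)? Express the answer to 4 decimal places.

-0.0312

The secant line through (0.7500, 0.0492) and (0.8000, F(x1)) crosses zero at x2 = 0.7806.
So (0.7500, 0.0492), (0.8000, F(x1)), (0.7806, 0) are collinear:
F(x1) = 0.0492 · (0.8000 − 0.7806) / (0.7500 − 0.7806) = 0.0492 · (0.019400)/(-0.030600) = -0.031192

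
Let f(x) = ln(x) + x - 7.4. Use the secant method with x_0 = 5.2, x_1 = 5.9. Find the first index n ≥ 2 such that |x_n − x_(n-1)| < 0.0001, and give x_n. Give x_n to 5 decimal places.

f(5.2) = -0.5513414, f(5.9) = 0.2749524
x_2 = 5.9000000 − 0.2749524·(0.7000000)/(0.8262937) = 5.6670724;  |Δ| = 0.2329276
f(5.6670724) = 0.0017450
x_3 = 5.6670724 − 0.0017450·(-0.2329276)/(-0.2732073) = 5.6655846;  |Δ| = 0.0014877
f(5.6655846) = -0.0000053
x_4 = 5.6655846 − (-0.0000053)·(-0.0014877)/(-0.0017503) = 5.6655891;  |Δ| = 0.0000045
|x_4 − x_3| = 0.0000045 < 0.0001

n = 4, x_n = 5.66559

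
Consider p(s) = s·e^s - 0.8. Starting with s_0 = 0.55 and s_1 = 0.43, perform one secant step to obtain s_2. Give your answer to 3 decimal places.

p(0.55) = 0.15329, p(0.43) = -0.13898
s_2 = 0.43000 − (-0.13898)·(0.43000 − 0.55000) / (-0.13898 − 0.15329) = 0.43000 − (0.01668)/(-0.29227) = 0.48706

0.487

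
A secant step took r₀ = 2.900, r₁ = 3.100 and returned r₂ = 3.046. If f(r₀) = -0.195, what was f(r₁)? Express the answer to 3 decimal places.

The secant line through (2.900, -0.195) and (3.100, f(r₁)) crosses zero at r₂ = 3.046.
So (2.900, -0.195), (3.100, f(r₁)), (3.046, 0) are collinear:
f(r₁) = -0.195 · (3.100 − 3.046) / (2.900 − 3.046) = -0.195 · (0.05400)/(-0.14600) = 0.07212

0.072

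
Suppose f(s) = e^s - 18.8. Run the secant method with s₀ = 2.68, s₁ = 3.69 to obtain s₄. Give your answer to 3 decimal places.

f(2.68) = -4.21491, f(3.69) = 21.24485
s₂ = 3.69000 − 21.24485·(3.69000 − 2.68000) / (21.24485 − (-4.21491)) = 3.69000 − (21.45730)/(25.45975) = 2.84721
f(2.84721) = -1.56043
s₃ = 2.84721 − (-1.56043)·(2.84721 − 3.69000) / (-1.56043 − 21.24485) = 2.84721 − (1.31512)/(-22.80528) = 2.90487
f(2.90487) = -0.53705
s₄ = 2.90487 − (-0.53705)·(2.90487 − 2.84721) / (-0.53705 − (-1.56043)) = 2.90487 − (-0.03097)/(1.02338) = 2.93514

2.935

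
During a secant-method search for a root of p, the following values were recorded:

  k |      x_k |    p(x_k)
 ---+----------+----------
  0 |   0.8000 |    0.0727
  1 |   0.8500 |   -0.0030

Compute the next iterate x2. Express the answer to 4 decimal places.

0.8480

x2 = 0.8500 − (-0.0030)·(0.8500 − 0.8000) / (-0.0030 − 0.0727)
   = 0.8500 − (-0.000150)/(-0.075700) = 0.848018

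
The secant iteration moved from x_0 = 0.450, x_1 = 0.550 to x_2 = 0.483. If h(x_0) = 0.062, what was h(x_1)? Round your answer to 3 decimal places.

-0.126

The secant line through (0.450, 0.062) and (0.550, h(x_1)) crosses zero at x_2 = 0.483.
So (0.450, 0.062), (0.550, h(x_1)), (0.483, 0) are collinear:
h(x_1) = 0.062 · (0.550 − 0.483) / (0.450 − 0.483) = 0.062 · (0.06700)/(-0.03300) = -0.12588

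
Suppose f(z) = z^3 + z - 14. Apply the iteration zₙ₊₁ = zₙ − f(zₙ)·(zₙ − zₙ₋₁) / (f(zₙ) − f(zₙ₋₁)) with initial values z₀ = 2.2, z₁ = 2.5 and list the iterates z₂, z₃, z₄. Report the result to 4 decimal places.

f(2.2) = -1.152000, f(2.5) = 4.125000
z₂ = 2.500000 − 4.125000·(2.500000 − 2.200000) / (4.125000 − (-1.152000)) = 2.500000 − (1.237500)/(5.277000) = 2.265492
f(2.265492) = -0.106979
z₃ = 2.265492 − (-0.106979)·(2.265492 − 2.500000) / (-0.106979 − 4.125000) = 2.265492 − (0.025087)/(-4.231979) = 2.271420
f(2.271420) = -0.009535
z₄ = 2.271420 − (-0.009535)·(2.271420 − 2.265492) / (-0.009535 − (-0.106979)) = 2.271420 − (-0.000057)/(0.097443) = 2.272000

2.2655, 2.2714, 2.2720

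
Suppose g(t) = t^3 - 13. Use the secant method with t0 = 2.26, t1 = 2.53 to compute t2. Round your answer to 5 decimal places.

g(2.26) = -1.4568240, g(2.53) = 3.1942770
t2 = 2.5300000 − 3.1942770·(2.5300000 − 2.2600000) / (3.1942770 − (-1.4568240)) = 2.5300000 − (0.8624548)/(4.6511010) = 2.3445698

2.34457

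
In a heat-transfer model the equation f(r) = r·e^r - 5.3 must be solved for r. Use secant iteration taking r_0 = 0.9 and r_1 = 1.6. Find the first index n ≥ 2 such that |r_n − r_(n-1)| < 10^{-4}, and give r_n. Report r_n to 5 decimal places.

f(0.9) = -3.0863572, f(1.6) = 2.6248519
r_2 = 1.6000000 − 2.6248519·(0.7000000)/(5.7112091) = 1.2782824;  |Δ| = 0.3217176
f(1.2782824) = -0.7103684
r_3 = 1.2782824 − (-0.7103684)·(-0.3217176)/(-3.3352203) = 1.3468050;  |Δ| = 0.0685226
f(1.3468050) = -0.1213718
r_4 = 1.3468050 − (-0.1213718)·(0.0685226)/(0.5889966) = 1.3609252;  |Δ| = 0.0141201
f(1.3609252) = 0.0073355
r_5 = 1.3609252 − 0.0073355·(0.0141201)/(0.1287074) = 1.3601204;  |Δ| = 0.0008048
f(1.3601204) = -0.0000698
r_6 = 1.3601204 − (-0.0000698)·(-0.0008048)/(-0.0074053) = 1.3601280;  |Δ| = 0.0000076
|r_6 − r_5| = 0.0000076 < 10^{-4}

n = 6, r_n = 1.36013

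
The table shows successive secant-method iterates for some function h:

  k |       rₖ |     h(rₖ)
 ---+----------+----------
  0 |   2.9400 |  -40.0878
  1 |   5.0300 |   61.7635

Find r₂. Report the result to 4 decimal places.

r₂ = 5.0300 − 61.7635·(5.0300 − 2.9400) / (61.7635 − (-40.0878))
   = 5.0300 − (129.085715)/(101.851300) = 3.762606

3.7626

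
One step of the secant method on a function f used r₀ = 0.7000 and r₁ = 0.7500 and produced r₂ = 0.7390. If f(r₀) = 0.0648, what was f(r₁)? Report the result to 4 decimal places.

The secant line through (0.7000, 0.0648) and (0.7500, f(r₁)) crosses zero at r₂ = 0.7390.
So (0.7000, 0.0648), (0.7500, f(r₁)), (0.7390, 0) are collinear:
f(r₁) = 0.0648 · (0.7500 − 0.7390) / (0.7000 − 0.7390) = 0.0648 · (0.011000)/(-0.039000) = -0.018277

-0.0183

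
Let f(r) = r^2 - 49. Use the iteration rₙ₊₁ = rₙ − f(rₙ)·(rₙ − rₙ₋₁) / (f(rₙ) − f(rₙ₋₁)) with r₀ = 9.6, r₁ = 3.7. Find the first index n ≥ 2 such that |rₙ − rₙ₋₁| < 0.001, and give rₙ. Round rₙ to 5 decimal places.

n = 6, rₙ = 7.00000

f(9.6) = 43.1600000, f(3.7) = -35.3100000
r₂ = 3.7000000 − (-35.3100000)·(-5.9000000)/(-78.4700000) = 6.3548872;  |Δ| = 2.6548872
f(6.3548872) = -8.6154084
r₃ = 6.3548872 − (-8.6154084)·(2.6548872)/(26.6945916) = 7.2117251;  |Δ| = 0.8568379
f(7.2117251) = 3.0089792
r₄ = 7.2117251 − 3.0089792·(0.8568379)/(11.6243876) = 6.9899322;  |Δ| = 0.2217930
f(6.9899322) = -0.1408485
r₅ = 6.9899322 − (-0.1408485)·(-0.2217930)/(-3.1498277) = 6.9998499;  |Δ| = 0.0099178
f(6.9998499) = -0.0021013
r₆ = 6.9998499 − (-0.0021013)·(0.0099178)/(0.1387472) = 7.0000001;  |Δ| = 0.0001502
|r₆ − r₅| = 0.0001502 < 0.001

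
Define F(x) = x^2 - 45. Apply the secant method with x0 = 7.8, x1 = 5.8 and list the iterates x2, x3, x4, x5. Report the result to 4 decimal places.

6.6353, 6.7135, 6.7082, 6.7082

F(7.8) = 15.840000, F(5.8) = -11.360000
x2 = 5.800000 − (-11.360000)·(5.800000 − 7.800000) / (-11.360000 − 15.840000) = 5.800000 − (22.720000)/(-27.200000) = 6.635294
F(6.635294) = -0.972872
x3 = 6.635294 − (-0.972872)·(6.635294 − 5.800000) / (-0.972872 − (-11.360000)) = 6.635294 − (-0.812634)/(10.387128) = 6.713529
F(6.713529) = 0.071470
x4 = 6.713529 − 0.071470·(6.713529 − 6.635294) / (0.071470 − (-0.972872)) = 6.713529 − (0.005591)/(1.044342) = 6.708175
F(6.708175) = -0.000390
x5 = 6.708175 − (-0.000390)·(6.708175 − 6.713529) / (-0.000390 − 0.071470) = 6.708175 − (0.000002)/(-0.071860) = 6.708204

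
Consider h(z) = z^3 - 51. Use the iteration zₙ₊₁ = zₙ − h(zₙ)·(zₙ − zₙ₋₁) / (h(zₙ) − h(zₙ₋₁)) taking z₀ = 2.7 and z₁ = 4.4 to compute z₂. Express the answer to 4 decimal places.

h(2.7) = -31.317000, h(4.4) = 34.184000
z₂ = 4.400000 − 34.184000·(4.400000 − 2.700000) / (34.184000 − (-31.317000)) = 4.400000 − (58.112800)/(65.501000) = 3.512795

3.5128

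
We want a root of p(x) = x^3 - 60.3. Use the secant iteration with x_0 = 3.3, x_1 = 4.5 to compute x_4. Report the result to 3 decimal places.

p(3.3) = -24.36300, p(4.5) = 30.82500
x_2 = 4.50000 − 30.82500·(4.50000 − 3.30000) / (30.82500 − (-24.36300)) = 4.50000 − (36.99000)/(55.18800) = 3.82975
p(3.82975) = -4.12931
x_3 = 3.82975 − (-4.12931)·(3.82975 − 4.50000) / (-4.12931 − 30.82500) = 3.82975 − (2.76769)/(-34.95431) = 3.90893
p(3.90893) = -0.57279
x_4 = 3.90893 − (-0.57279)·(3.90893 − 3.82975) / (-0.57279 − (-4.12931)) = 3.90893 − (-0.04535)/(3.55652) = 3.92168

3.922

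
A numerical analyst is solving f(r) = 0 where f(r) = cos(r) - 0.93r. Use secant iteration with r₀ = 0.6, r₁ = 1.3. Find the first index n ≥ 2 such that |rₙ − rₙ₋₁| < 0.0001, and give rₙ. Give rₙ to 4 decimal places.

n = 5, rₙ = 0.7711

f(0.6) = 0.267336, f(1.3) = -0.941501
r₂ = 1.300000 − (-0.941501)·(0.700000)/(-1.208837) = 0.754806;  |Δ| = 0.545194
f(0.754806) = 0.026435
r₃ = 0.754806 − 0.026435·(-0.545194)/(0.967936) = 0.769696;  |Δ| = 0.014890
f(0.769696) = 0.002306
r₄ = 0.769696 − 0.002306·(0.014890)/(-0.024130) = 0.771118;  |Δ| = 0.001423
f(0.771118) = -0.000008
r₅ = 0.771118 − (-0.000008)·(0.001423)/(-0.002314) = 0.771113;  |Δ| = 0.000005
|r₅ − r₄| = 0.000005 < 0.0001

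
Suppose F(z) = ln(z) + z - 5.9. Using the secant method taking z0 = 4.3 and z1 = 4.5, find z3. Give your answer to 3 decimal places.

4.415

F(4.3) = -0.14138, F(4.5) = 0.10408
z2 = 4.50000 − 0.10408·(4.50000 − 4.30000) / (0.10408 − (-0.14138)) = 4.50000 − (0.02082)/(0.24546) = 4.41520
F(4.41520) = 0.00025
z3 = 4.41520 − 0.00025·(4.41520 − 4.50000) / (0.00025 − 0.10408) = 4.41520 − (-0.00002)/(-0.10383) = 4.41499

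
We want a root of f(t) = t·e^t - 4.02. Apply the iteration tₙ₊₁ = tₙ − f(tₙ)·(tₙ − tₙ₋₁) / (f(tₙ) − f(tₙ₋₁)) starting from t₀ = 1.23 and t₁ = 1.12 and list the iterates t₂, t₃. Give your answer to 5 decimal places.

1.20332, 1.20499

f(1.23) = 0.1881123, f(1.12) = -0.5873633
t₂ = 1.1200000 − (-0.5873633)·(1.1200000 − 1.2300000) / (-0.5873633 − 0.1881123) = 1.1200000 − (0.0646100)/(-0.7754756) = 1.2033166
f(1.2033166) = -0.0115762
t₃ = 1.2033166 − (-0.0115762)·(1.2033166 − 1.1200000) / (-0.0115762 − (-0.5873633)) = 1.2033166 − (-0.0009645)/(0.5757871) = 1.2049916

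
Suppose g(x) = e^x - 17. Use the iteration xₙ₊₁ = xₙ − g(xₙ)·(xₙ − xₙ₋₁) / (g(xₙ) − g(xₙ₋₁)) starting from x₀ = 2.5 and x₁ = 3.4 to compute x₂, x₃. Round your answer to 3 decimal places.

g(2.5) = -4.81751, g(3.4) = 12.96410
x₂ = 3.40000 − 12.96410·(3.40000 − 2.50000) / (12.96410 − (-4.81751)) = 3.40000 − (11.66769)/(17.78161) = 2.74383
g(2.74383) = -1.45353
x₃ = 2.74383 − (-1.45353)·(2.74383 − 3.40000) / (-1.45353 − 12.96410) = 2.74383 − (0.95376)/(-14.41763) = 2.80999

2.744, 2.810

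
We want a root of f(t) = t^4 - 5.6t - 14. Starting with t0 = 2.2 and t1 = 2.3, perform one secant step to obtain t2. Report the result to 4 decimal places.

2.2724

f(2.2) = -2.894400, f(2.3) = 1.104100
t2 = 2.300000 − 1.104100·(2.300000 − 2.200000) / (1.104100 − (-2.894400)) = 2.300000 − (0.110410)/(3.998500) = 2.272387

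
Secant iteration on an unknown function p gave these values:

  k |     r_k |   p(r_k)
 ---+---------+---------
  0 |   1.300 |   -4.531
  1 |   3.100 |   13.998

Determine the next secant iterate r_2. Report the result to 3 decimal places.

1.740

r_2 = 3.100 − 13.998·(3.100 − 1.300) / (13.998 − (-4.531))
   = 3.100 − (25.19640)/(18.52900) = 1.74016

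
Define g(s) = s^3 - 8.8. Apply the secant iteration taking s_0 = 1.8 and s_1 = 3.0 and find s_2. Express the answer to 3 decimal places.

g(1.8) = -2.96800, g(3.0) = 18.20000
s_2 = 3.00000 − 18.20000·(3.00000 − 1.80000) / (18.20000 − (-2.96800)) = 3.00000 − (21.84000)/(21.16800) = 1.96825

1.968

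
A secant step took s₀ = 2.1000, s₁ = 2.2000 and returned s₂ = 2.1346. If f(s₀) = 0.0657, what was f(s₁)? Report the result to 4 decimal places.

The secant line through (2.1000, 0.0657) and (2.2000, f(s₁)) crosses zero at s₂ = 2.1346.
So (2.1000, 0.0657), (2.2000, f(s₁)), (2.1346, 0) are collinear:
f(s₁) = 0.0657 · (2.2000 − 2.1346) / (2.1000 − 2.1346) = 0.0657 · (0.065400)/(-0.034600) = -0.124184

-0.1242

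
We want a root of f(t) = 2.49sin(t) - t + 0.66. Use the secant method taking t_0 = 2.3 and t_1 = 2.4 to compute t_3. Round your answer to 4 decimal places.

f(2.3) = 0.216806, f(2.4) = -0.058097
t_2 = 2.400000 − (-0.058097)·(2.400000 − 2.300000) / (-0.058097 − 0.216806) = 2.400000 − (-0.005810)/(-0.274903) = 2.378866
f(2.378866) = 0.001462
t_3 = 2.378866 − 0.001462·(2.378866 − 2.400000) / (0.001462 − (-0.058097)) = 2.378866 − (-0.000031)/(0.059559) = 2.379385

2.3794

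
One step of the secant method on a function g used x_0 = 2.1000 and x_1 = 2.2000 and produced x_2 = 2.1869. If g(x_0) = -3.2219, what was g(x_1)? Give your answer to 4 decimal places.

0.4857

The secant line through (2.1000, -3.2219) and (2.2000, g(x_1)) crosses zero at x_2 = 2.1869.
So (2.1000, -3.2219), (2.2000, g(x_1)), (2.1869, 0) are collinear:
g(x_1) = -3.2219 · (2.2000 − 2.1869) / (2.1000 − 2.1869) = -3.2219 · (0.013100)/(-0.086900) = 0.485695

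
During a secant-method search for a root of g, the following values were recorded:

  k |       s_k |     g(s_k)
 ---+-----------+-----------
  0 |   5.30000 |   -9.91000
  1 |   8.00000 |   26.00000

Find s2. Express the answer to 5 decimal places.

s2 = 8.00000 − 26.00000·(8.00000 − 5.30000) / (26.00000 − (-9.91000))
   = 8.00000 − (70.2000000)/(35.9100000) = 6.0451128

6.04511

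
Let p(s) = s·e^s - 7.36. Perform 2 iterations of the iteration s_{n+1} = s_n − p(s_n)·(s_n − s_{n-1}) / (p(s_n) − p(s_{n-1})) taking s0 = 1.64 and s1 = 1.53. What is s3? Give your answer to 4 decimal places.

p(1.64) = 1.094478, p(1.53) = -0.294189
s2 = 1.530000 − (-0.294189)·(1.530000 − 1.640000) / (-0.294189 − 1.094478) = 1.530000 − (0.032361)/(-1.388667) = 1.553304
p(1.553304) = -0.017441
s3 = 1.553304 − (-0.017441)·(1.553304 − 1.530000) / (-0.017441 − (-0.294189)) = 1.553304 − (-0.000406)/(0.276749) = 1.554772

1.5548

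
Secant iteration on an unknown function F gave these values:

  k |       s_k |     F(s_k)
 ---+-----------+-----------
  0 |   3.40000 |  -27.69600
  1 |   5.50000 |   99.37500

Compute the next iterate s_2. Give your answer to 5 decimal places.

s_2 = 5.50000 − 99.37500·(5.50000 − 3.40000) / (99.37500 − (-27.69600))
   = 5.50000 − (208.6875000)/(127.0710000) = 3.8577095

3.85771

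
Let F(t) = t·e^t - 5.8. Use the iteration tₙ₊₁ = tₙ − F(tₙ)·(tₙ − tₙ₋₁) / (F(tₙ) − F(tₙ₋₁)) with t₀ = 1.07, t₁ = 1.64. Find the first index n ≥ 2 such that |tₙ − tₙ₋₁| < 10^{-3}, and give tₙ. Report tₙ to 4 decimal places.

n = 5, tₙ = 1.4125

F(1.07) = -2.680544, F(1.64) = 2.654478
t₂ = 1.640000 − 2.654478·(0.570000)/(5.335022) = 1.356392;  |Δ| = 0.283608
F(1.356392) = -0.534263
t₃ = 1.356392 − (-0.534263)·(-0.283608)/(-3.188741) = 1.403910;  |Δ| = 0.047518
F(1.403910) = -0.084561
t₄ = 1.403910 − (-0.084561)·(0.047518)/(0.449703) = 1.412845;  |Δ| = 0.008935
F(1.412845) = 0.003438
t₅ = 1.412845 − 0.003438·(0.008935)/(0.087998) = 1.412496;  |Δ| = 0.000349
|t₅ − t₄| = 0.000349 < 10^{-3}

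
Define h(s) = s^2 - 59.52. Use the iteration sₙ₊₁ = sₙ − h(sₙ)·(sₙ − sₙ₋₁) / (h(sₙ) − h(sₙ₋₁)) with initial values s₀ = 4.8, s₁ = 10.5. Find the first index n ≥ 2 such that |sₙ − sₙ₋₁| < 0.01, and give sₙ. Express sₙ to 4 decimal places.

h(4.8) = -36.480000, h(10.5) = 50.730000
s₂ = 10.500000 − 50.730000·(5.700000)/(87.210000) = 7.184314;  |Δ| = 3.315686
h(7.184314) = -7.905636
s₃ = 7.184314 − (-7.905636)·(-3.315686)/(-58.635636) = 7.631356;  |Δ| = 0.447042
h(7.631356) = -1.282405
s₄ = 7.631356 − (-1.282405)·(0.447042)/(6.623231) = 7.717913;  |Δ| = 0.086557
h(7.717913) = 0.046187
s₅ = 7.717913 − 0.046187·(0.086557)/(1.328592) = 7.714904;  |Δ| = 0.003009
|s₅ − s₄| = 0.003009 < 0.01

n = 5, sₙ = 7.7149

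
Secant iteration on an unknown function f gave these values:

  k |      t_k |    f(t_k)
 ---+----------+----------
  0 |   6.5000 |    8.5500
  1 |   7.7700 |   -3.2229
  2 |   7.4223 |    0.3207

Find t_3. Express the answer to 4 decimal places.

t_3 = 7.4223 − 0.3207·(7.4223 − 7.7700) / (0.3207 − (-3.2229))
   = 7.4223 − (-0.111507)/(3.543600) = 7.453767

7.4538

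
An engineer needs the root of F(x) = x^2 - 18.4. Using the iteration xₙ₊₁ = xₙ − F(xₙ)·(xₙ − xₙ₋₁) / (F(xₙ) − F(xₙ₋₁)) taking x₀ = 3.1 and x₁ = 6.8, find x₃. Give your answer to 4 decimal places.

4.2193

F(3.1) = -8.790000, F(6.8) = 27.840000
x₂ = 6.800000 − 27.840000·(6.800000 − 3.100000) / (27.840000 − (-8.790000)) = 6.800000 − (103.008000)/(36.630000) = 3.987879
F(3.987879) = -2.496823
x₃ = 3.987879 − (-2.496823)·(3.987879 − 6.800000) / (-2.496823 − 27.840000) = 3.987879 − (7.021368)/(-30.336823) = 4.219326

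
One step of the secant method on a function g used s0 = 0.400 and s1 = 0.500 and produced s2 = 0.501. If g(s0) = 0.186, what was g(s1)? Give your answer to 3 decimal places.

0.002

The secant line through (0.400, 0.186) and (0.500, g(s1)) crosses zero at s2 = 0.501.
So (0.400, 0.186), (0.500, g(s1)), (0.501, 0) are collinear:
g(s1) = 0.186 · (0.500 − 0.501) / (0.400 − 0.501) = 0.186 · (-0.00100)/(-0.10100) = 0.00184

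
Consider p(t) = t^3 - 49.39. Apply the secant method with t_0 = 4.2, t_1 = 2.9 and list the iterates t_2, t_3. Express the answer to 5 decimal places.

3.55396, 3.69755

p(4.2) = 24.6980000, p(2.9) = -25.0010000
t_2 = 2.9000000 − (-25.0010000)·(2.9000000 − 4.2000000) / (-25.0010000 − 24.6980000) = 2.9000000 − (32.5013000)/(-49.6990000) = 3.5539629
p(3.5539629) = -4.5011320
t_3 = 3.5539629 − (-4.5011320)·(3.5539629 − 2.9000000) / (-4.5011320 − (-25.0010000)) = 3.5539629 − (-2.9435731)/(20.4998680) = 3.6975527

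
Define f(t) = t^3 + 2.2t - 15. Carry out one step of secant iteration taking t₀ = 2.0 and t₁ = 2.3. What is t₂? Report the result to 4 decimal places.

2.1616

f(2.0) = -2.600000, f(2.3) = 2.227000
t₂ = 2.300000 − 2.227000·(2.300000 − 2.000000) / (2.227000 − (-2.600000)) = 2.300000 − (0.668100)/(4.827000) = 2.161591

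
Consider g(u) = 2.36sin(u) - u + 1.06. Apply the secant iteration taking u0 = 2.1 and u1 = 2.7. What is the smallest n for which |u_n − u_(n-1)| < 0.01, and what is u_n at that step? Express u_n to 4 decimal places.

n = 4, u_n = 2.4904

g(2.1) = 0.997174, g(2.7) = -0.631383
u2 = 2.700000 − (-0.631383)·(0.600000)/(-1.628558) = 2.467383;  |Δ| = 0.232617
g(2.467383) = 0.065918
u3 = 2.467383 − 0.065918·(-0.232617)/(0.697301) = 2.489373;  |Δ| = 0.021990
g(2.489373) = 0.003034
u4 = 2.489373 − 0.003034·(0.021990)/(-0.062884) = 2.490434;  |Δ| = 0.001061
|u4 − u3| = 0.001061 < 0.01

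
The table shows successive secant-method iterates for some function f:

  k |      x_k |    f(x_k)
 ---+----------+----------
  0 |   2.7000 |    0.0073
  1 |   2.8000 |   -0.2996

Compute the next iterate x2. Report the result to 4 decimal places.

x2 = 2.8000 − (-0.2996)·(2.8000 − 2.7000) / (-0.2996 − 0.0073)
   = 2.8000 − (-0.029960)/(-0.306900) = 2.702379

2.7024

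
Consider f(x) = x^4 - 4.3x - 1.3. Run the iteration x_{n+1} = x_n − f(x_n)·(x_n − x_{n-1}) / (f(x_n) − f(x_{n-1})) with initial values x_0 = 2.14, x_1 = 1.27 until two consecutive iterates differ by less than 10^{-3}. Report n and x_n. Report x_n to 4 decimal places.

n = 7, x_n = 1.7165

f(2.14) = 10.470736, f(1.27) = -4.159554
x_2 = 1.270000 − (-4.159554)·(-0.870000)/(-14.630290) = 1.517351;  |Δ| = 0.247351
f(1.517351) = -2.523779
x_3 = 1.517351 − (-2.523779)·(0.247351)/(1.635775) = 1.898979;  |Δ| = 0.381628
f(1.898979) = 3.538502
x_4 = 1.898979 − 3.538502·(0.381628)/(6.062281) = 1.676226;  |Δ| = 0.222753
f(1.676226) = -0.613172
x_5 = 1.676226 − (-0.613172)·(-0.222753)/(-4.151674) = 1.709125;  |Δ| = 0.032899
f(1.709125) = -0.116367
x_6 = 1.709125 − (-0.116367)·(0.032899)/(0.496805) = 1.716831;  |Δ| = 0.007706
f(1.716831) = 0.005430
x_7 = 1.716831 − 0.005430·(0.007706)/(0.121797) = 1.716487;  |Δ| = 0.000344
|x_7 − x_6| = 0.000344 < 10^{-3}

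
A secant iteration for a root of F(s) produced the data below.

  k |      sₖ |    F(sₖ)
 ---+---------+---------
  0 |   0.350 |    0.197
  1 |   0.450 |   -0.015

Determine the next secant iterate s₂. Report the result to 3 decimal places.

0.443

s₂ = 0.450 − (-0.015)·(0.450 − 0.350) / (-0.015 − 0.197)
   = 0.450 − (-0.00150)/(-0.21200) = 0.44292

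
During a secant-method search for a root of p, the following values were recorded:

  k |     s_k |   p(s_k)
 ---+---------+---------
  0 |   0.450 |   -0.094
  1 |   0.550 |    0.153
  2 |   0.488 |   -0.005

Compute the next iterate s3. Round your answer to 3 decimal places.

s3 = 0.488 − (-0.005)·(0.488 − 0.550) / (-0.005 − 0.153)
   = 0.488 − (0.00031)/(-0.15800) = 0.48996

0.490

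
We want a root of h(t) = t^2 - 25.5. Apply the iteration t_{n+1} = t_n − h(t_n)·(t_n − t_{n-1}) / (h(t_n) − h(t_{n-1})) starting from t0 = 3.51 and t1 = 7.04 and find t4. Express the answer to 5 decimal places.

5.05121

h(3.51) = -13.1799000, h(7.04) = 24.0616000
t2 = 7.0400000 − 24.0616000·(7.0400000 − 3.5100000) / (24.0616000 − (-13.1799000)) = 7.0400000 − (84.9374480)/(37.2415000) = 4.7592796
h(4.7592796) = -2.8492575
t3 = 4.7592796 − (-2.8492575)·(4.7592796 − 7.0400000) / (-2.8492575 − 24.0616000) = 4.7592796 − (6.4983596)/(-26.9108575) = 5.0007569
h(5.0007569) = -0.4924308
t4 = 5.0007569 − (-0.4924308)·(5.0007569 − 4.7592796) / (-0.4924308 − (-2.8492575)) = 5.0007569 − (-0.1189108)/(2.3568267) = 5.0512106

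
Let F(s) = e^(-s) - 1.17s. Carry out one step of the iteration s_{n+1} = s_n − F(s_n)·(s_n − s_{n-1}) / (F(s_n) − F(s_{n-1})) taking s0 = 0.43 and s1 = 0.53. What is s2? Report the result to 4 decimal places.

0.5124

F(0.43) = 0.147409, F(0.53) = -0.031495
s2 = 0.530000 − (-0.031495)·(0.530000 − 0.430000) / (-0.031495 − 0.147409) = 0.530000 − (-0.003150)/(-0.178904) = 0.512396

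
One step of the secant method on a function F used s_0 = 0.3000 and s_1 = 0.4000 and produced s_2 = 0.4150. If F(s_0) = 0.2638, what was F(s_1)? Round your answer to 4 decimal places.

0.0344

The secant line through (0.3000, 0.2638) and (0.4000, F(s_1)) crosses zero at s_2 = 0.4150.
So (0.3000, 0.2638), (0.4000, F(s_1)), (0.4150, 0) are collinear:
F(s_1) = 0.2638 · (0.4000 − 0.4150) / (0.3000 − 0.4150) = 0.2638 · (-0.015000)/(-0.115000) = 0.034409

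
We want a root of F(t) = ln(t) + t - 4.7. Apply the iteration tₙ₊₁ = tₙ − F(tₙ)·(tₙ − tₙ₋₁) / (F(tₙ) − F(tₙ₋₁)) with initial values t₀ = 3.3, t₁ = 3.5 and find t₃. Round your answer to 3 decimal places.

3.459

F(3.3) = -0.20608, F(3.5) = 0.05276
t₂ = 3.50000 − 0.05276·(3.50000 − 3.30000) / (0.05276 − (-0.20608)) = 3.50000 − (0.01055)/(0.25884) = 3.45923
F(3.45923) = 0.00028
t₃ = 3.45923 − 0.00028·(3.45923 − 3.50000) / (0.00028 − 0.05276) = 3.45923 − (-0.00001)/(-0.05249) = 3.45902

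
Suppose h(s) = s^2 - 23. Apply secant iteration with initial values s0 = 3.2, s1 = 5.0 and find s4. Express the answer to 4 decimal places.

4.7958

h(3.2) = -12.760000, h(5.0) = 2.000000
s2 = 5.000000 − 2.000000·(5.000000 − 3.200000) / (2.000000 − (-12.760000)) = 5.000000 − (3.600000)/(14.760000) = 4.756098
h(4.756098) = -0.379536
s3 = 4.756098 − (-0.379536)·(4.756098 − 5.000000) / (-0.379536 − 2.000000) = 4.756098 − (0.092570)/(-2.379536) = 4.795000
h(4.795000) = -0.007975
s4 = 4.795000 − (-0.007975)·(4.795000 − 4.756098) / (-0.007975 − (-0.379536)) = 4.795000 − (-0.000310)/(0.371561) = 4.795835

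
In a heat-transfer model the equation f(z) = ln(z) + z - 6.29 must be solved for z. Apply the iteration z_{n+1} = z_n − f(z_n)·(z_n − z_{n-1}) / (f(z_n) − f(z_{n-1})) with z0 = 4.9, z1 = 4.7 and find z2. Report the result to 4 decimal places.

f(4.9) = 0.199235, f(4.7) = -0.042437
z2 = 4.700000 − (-0.042437)·(4.700000 − 4.900000) / (-0.042437 − 0.199235) = 4.700000 − (0.008487)/(-0.241673) = 4.735120

4.7351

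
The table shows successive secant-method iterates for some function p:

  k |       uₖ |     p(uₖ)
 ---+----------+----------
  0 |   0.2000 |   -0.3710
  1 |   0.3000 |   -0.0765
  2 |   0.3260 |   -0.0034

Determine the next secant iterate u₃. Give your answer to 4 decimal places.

0.3272

u₃ = 0.3260 − (-0.0034)·(0.3260 − 0.3000) / (-0.0034 − (-0.0765))
   = 0.3260 − (-0.000088)/(0.073100) = 0.327209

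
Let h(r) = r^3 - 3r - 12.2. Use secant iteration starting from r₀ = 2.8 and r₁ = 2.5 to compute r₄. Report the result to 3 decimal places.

2.732

h(2.8) = 1.35200, h(2.5) = -4.07500
r₂ = 2.50000 − (-4.07500)·(2.50000 − 2.80000) / (-4.07500 − 1.35200) = 2.50000 − (1.22250)/(-5.42700) = 2.72526
h(2.72526) = -0.13511
r₃ = 2.72526 − (-0.13511)·(2.72526 − 2.50000) / (-0.13511 − (-4.07500)) = 2.72526 − (-0.03044)/(3.93989) = 2.73299
h(2.73299) = 0.01432
r₄ = 2.73299 − 0.01432·(2.73299 − 2.72526) / (0.01432 − (-0.13511)) = 2.73299 − (0.00011)/(0.14943) = 2.73225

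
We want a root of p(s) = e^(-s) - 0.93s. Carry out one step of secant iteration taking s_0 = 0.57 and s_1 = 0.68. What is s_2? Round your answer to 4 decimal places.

p(0.57) = 0.035425, p(0.68) = -0.125783
s_2 = 0.680000 − (-0.125783)·(0.680000 − 0.570000) / (-0.125783 − 0.035425) = 0.680000 − (-0.013836)/(-0.161208) = 0.594172

0.5942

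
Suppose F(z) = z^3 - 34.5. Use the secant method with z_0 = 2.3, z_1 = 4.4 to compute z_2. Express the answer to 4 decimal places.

2.9423

F(2.3) = -22.333000, F(4.4) = 50.684000
z_2 = 4.400000 − 50.684000·(4.400000 − 2.300000) / (50.684000 − (-22.333000)) = 4.400000 − (106.436400)/(73.017000) = 2.942307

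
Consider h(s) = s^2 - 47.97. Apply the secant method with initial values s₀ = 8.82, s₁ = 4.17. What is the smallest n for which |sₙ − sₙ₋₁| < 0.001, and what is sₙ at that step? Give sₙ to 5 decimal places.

h(8.82) = 29.8224000, h(4.17) = -30.5811000
s₂ = 4.1700000 − (-30.5811000)·(-4.6500000)/(-60.4035000) = 6.5242032;  |Δ| = 2.3542032
h(6.5242032) = -5.4047722
s₃ = 6.5242032 − (-5.4047722)·(2.3542032)/(25.1763278) = 7.0295959;  |Δ| = 0.5053927
h(7.0295959) = 1.4452189
s₄ = 7.0295959 − 1.4452189·(0.5053927)/(6.8499911) = 6.9229676;  |Δ| = 0.1066283
h(6.9229676) = -0.0425196
s₅ = 6.9229676 − (-0.0425196)·(-0.1066283)/(-1.4877385) = 6.9260150;  |Δ| = 0.0030474
h(6.9260150) = -0.0003157
s₆ = 6.9260150 − (-0.0003157)·(0.0030474)/(0.0422039) = 6.9260378;  |Δ| = 0.0000228
|s₆ − s₅| = 0.0000228 < 0.001

n = 6, sₙ = 6.92604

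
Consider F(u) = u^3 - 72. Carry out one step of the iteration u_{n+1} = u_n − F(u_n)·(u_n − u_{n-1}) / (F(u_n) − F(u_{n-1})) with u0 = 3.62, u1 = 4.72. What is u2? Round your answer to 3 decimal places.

F(3.62) = -24.56207, F(4.72) = 33.15405
u2 = 4.72000 − 33.15405·(4.72000 − 3.62000) / (33.15405 − (-24.56207)) = 4.72000 − (36.46945)/(57.71612) = 4.08812

4.088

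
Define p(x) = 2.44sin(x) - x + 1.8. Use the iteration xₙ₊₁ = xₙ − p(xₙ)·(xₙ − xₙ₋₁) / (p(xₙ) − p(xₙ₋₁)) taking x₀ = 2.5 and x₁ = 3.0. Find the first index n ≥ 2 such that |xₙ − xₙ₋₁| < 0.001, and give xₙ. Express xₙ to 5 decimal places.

n = 4, xₙ = 2.74424

p(2.5) = 0.7602720, p(3.0) = -0.8556672
x₂ = 3.0000000 − (-0.8556672)·(0.5000000)/(-1.6159392) = 2.7352415;  |Δ| = 0.2647585
p(2.7352415) = 0.0291934
x₃ = 2.7352415 − 0.0291934·(-0.2647585)/(0.8848606) = 2.7439765;  |Δ| = 0.0087349
p(2.7439765) = 0.0008442
x₄ = 2.7439765 − 0.0008442·(0.0087349)/(-0.0283492) = 2.7442366;  |Δ| = 0.0002601
|x₄ − x₃| = 0.0002601 < 0.001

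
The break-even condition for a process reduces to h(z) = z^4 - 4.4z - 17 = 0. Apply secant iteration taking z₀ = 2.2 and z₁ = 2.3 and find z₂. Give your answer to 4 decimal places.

h(2.2) = -3.254400, h(2.3) = 0.864100
z₂ = 2.300000 − 0.864100·(2.300000 − 2.200000) / (0.864100 − (-3.254400)) = 2.300000 − (0.086410)/(4.118500) = 2.279019

2.2790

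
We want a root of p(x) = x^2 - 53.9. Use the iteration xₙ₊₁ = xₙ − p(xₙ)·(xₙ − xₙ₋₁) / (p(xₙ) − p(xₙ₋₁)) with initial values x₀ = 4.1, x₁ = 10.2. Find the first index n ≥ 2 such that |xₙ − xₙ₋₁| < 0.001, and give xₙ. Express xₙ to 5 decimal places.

n = 6, xₙ = 7.34166

p(4.1) = -37.0900000, p(10.2) = 50.1400000
x₂ = 10.2000000 − 50.1400000·(6.1000000)/(87.2300000) = 6.6937063;  |Δ| = 3.5062937
p(6.6937063) = -9.0942961
x₃ = 6.6937063 − (-9.0942961)·(-3.5062937)/(-59.2342961) = 7.2320308;  |Δ| = 0.5383245
p(7.2320308) = -1.5977305
x₄ = 7.2320308 − (-1.5977305)·(0.5383245)/(7.4965655) = 7.3467630;  |Δ| = 0.1147322
p(7.3467630) = 0.0749266
x₅ = 7.3467630 − 0.0749266·(0.1147322)/(1.6726572) = 7.3416236;  |Δ| = 0.0051394
p(7.3416236) = -0.0005632
x₆ = 7.3416236 − (-0.0005632)·(-0.0051394)/(-0.0754899) = 7.3416619;  |Δ| = 0.0000383
|x₆ − x₅| = 0.0000383 < 0.001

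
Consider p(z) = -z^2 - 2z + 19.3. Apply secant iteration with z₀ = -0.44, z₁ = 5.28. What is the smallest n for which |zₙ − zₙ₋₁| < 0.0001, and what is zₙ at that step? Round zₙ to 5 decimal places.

p(-0.44) = 19.9864000, p(5.28) = -19.1384000
z₂ = 5.2800000 − (-19.1384000)·(5.7200000)/(-39.1248000) = 2.4819883;  |Δ| = 2.7980117
p(2.4819883) = 8.1757575
z₃ = 2.4819883 − 8.1757575·(-2.7980117)/(27.3141575) = 3.3194978;  |Δ| = 0.8375094
p(3.3194978) = 1.6419392
z₄ = 3.3194978 − 1.6419392·(0.8375094)/(-6.5338183) = 3.5299627;  |Δ| = 0.2104649
p(3.5299627) = -0.2205618
z₅ = 3.5299627 − (-0.2205618)·(0.2104649)/(-1.8625010) = 3.5050389;  |Δ| = 0.0249238
p(3.5050389) = 0.0046244
z₆ = 3.5050389 − 0.0046244·(-0.0249238)/(0.2251862) = 3.5055507;  |Δ| = 0.0005118
p(3.5055507) = 0.0000125
z₇ = 3.5055507 − 0.0000125·(0.0005118)/(-0.0046119) = 3.5055521;  |Δ| = 0.0000014
|z₇ − z₆| = 0.0000014 < 0.0001

n = 7, zₙ = 3.50555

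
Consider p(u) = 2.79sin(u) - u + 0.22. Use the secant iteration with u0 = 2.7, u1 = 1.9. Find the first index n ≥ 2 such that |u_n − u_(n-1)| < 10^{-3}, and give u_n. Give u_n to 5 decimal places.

n = 5, u_n = 2.30018

p(2.7) = -1.2876101, p(1.9) = 0.9601772
u2 = 1.9000000 − 0.9601772·(-0.8000000)/(2.2477874) = 2.2417324;  |Δ| = 0.3417324
p(2.2417324) = 0.1635073
u3 = 2.2417324 − 0.1635073·(0.3417324)/(-0.7966700) = 2.3118690;  |Δ| = 0.0701366
p(2.3118690) = -0.0335609
u4 = 2.3118690 − (-0.0335609)·(0.0701366)/(-0.1970682) = 2.2999247;  |Δ| = 0.0119443
p(2.2999247) = 0.0007329
u5 = 2.2999247 − 0.0007329·(-0.0119443)/(0.0342938) = 2.3001799;  |Δ| = 0.0002553
|u5 − u4| = 0.0002553 < 10^{-3}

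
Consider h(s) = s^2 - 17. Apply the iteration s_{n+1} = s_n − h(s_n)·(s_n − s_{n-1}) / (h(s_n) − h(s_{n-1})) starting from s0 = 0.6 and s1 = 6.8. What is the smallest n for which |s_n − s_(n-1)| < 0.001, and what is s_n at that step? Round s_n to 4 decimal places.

h(0.6) = -16.640000, h(6.8) = 29.240000
s2 = 6.800000 − 29.240000·(6.200000)/(45.880000) = 2.848649;  |Δ| = 3.951351
h(2.848649) = -8.885201
s3 = 2.848649 − (-8.885201)·(-3.951351)/(-38.125201) = 3.769524;  |Δ| = 0.920875
h(3.769524) = -2.790690
s4 = 3.769524 − (-2.790690)·(0.920875)/(6.094511) = 4.191195;  |Δ| = 0.421671
h(4.191195) = 0.566112
s5 = 4.191195 − 0.566112·(0.421671)/(3.356803) = 4.120081;  |Δ| = 0.071113
h(4.120081) = -0.024929
s6 = 4.120081 − (-0.024929)·(-0.071113)/(-0.591042) = 4.123081;  |Δ| = 0.002999
h(4.123081) = -0.000204
s7 = 4.123081 − (-0.000204)·(0.002999)/(0.024725) = 4.123106;  |Δ| = 0.000025
|s7 − s6| = 0.000025 < 0.001

n = 7, s_n = 4.1231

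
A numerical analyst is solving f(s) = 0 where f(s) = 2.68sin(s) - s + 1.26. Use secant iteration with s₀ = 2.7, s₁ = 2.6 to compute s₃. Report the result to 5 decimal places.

f(2.7) = -0.2946219, f(2.6) = 0.0415437
s₂ = 2.6000000 − 0.0415437·(2.6000000 − 2.7000000) / (0.0415437 − (-0.2946219)) = 2.6000000 − (-0.0041544)/(0.3361656) = 2.6123581
f(2.6123581) = 0.0007009
s₃ = 2.6123581 − 0.0007009·(2.6123581 − 2.6000000) / (0.0007009 − 0.0415437) = 2.6123581 − (0.0000087)/(-0.0408428) = 2.6125702

2.61257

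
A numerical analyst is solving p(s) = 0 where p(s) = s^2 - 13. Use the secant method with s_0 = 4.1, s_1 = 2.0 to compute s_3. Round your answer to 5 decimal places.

3.64371

p(4.1) = 3.8100000, p(2.0) = -9.0000000
s_2 = 2.0000000 − (-9.0000000)·(2.0000000 − 4.1000000) / (-9.0000000 − 3.8100000) = 2.0000000 − (18.9000000)/(-12.8100000) = 3.4754098
p(3.4754098) = -0.9215265
s_3 = 3.4754098 − (-0.9215265)·(3.4754098 − 2.0000000) / (-0.9215265 − (-9.0000000)) = 3.4754098 − (-1.3596292)/(8.0784735) = 3.6437126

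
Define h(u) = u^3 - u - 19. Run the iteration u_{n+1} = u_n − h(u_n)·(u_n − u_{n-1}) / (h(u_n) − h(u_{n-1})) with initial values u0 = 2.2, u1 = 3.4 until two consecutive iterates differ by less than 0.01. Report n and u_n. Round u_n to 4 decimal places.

n = 5, u_n = 2.7932

h(2.2) = -10.552000, h(3.4) = 16.904000
u2 = 3.400000 − 16.904000·(1.200000)/(27.456000) = 2.661189;  |Δ| = 0.738811
h(2.661189) = -2.814847
u3 = 2.661189 − (-2.814847)·(-0.738811)/(-19.718847) = 2.766653;  |Δ| = 0.105465
h(2.766653) = -0.589661
u4 = 2.766653 − (-0.589661)·(0.105465)/(2.225185) = 2.794601;  |Δ| = 0.027948
h(2.794601) = 0.030658
u5 = 2.794601 − 0.030658·(0.027948)/(0.620319) = 2.793220;  |Δ| = 0.001381
|u5 − u4| = 0.001381 < 0.01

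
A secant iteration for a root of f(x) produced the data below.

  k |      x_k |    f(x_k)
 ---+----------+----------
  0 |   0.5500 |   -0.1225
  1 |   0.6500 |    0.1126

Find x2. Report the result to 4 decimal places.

0.6021

x2 = 0.6500 − 0.1126·(0.6500 − 0.5500) / (0.1126 − (-0.1225))
   = 0.6500 − (0.011260)/(0.235100) = 0.602105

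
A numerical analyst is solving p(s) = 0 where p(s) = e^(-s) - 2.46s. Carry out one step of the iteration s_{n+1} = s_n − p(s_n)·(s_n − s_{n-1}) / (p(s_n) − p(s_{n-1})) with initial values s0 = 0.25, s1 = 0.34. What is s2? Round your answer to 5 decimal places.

p(0.25) = 0.1638008, p(0.34) = -0.1246297
s2 = 0.3400000 − (-0.1246297)·(0.3400000 − 0.2500000) / (-0.1246297 − 0.1638008) = 0.3400000 − (-0.0112167)/(-0.2884305) = 0.3011114

0.30111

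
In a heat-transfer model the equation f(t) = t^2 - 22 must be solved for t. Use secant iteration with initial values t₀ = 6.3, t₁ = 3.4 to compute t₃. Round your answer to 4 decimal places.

f(6.3) = 17.690000, f(3.4) = -10.440000
t₂ = 3.400000 − (-10.440000)·(3.400000 − 6.300000) / (-10.440000 − 17.690000) = 3.400000 − (30.276000)/(-28.130000) = 4.476289
f(4.476289) = -1.962840
t₃ = 4.476289 − (-1.962840)·(4.476289 − 3.400000) / (-1.962840 − (-10.440000)) = 4.476289 − (-2.112582)/(8.477160) = 4.725497

4.7255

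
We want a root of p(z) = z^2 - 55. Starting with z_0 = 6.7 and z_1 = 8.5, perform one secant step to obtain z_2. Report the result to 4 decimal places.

7.3651

p(6.7) = -10.110000, p(8.5) = 17.250000
z_2 = 8.500000 − 17.250000·(8.500000 − 6.700000) / (17.250000 − (-10.110000)) = 8.500000 − (31.050000)/(27.360000) = 7.365132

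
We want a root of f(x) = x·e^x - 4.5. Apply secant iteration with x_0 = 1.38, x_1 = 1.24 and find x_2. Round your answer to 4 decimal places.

f(1.38) = 0.985364, f(1.24) = -0.215039
x_2 = 1.240000 − (-0.215039)·(1.240000 − 1.380000) / (-0.215039 − 0.985364) = 1.240000 − (0.030106)/(-1.200404) = 1.265079

1.2651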